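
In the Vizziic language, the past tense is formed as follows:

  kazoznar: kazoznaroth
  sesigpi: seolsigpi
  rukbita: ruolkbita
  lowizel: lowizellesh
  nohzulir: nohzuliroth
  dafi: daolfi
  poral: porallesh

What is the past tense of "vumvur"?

vumvuroth

kazoznar and poral both have last vowel 'a' yet inflect differently (kazoznaroth, porallesh), so the last vowel is not what conditions the rule; the final letter is.
"vumvur" ends in -r. The stems ending in -r (kazoznar → kazoznaroth, nohzulir → nohzuliroth) add -oth.
So vumvur → vumvuroth.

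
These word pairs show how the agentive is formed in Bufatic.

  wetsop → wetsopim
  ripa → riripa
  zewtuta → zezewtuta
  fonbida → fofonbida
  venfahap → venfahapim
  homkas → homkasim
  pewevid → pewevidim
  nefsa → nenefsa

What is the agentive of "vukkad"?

vukkadim

ripa and homkas both have last vowel 'a' yet inflect differently (riripa, homkasim), so the last vowel is not what conditions the rule; the final letter is.
"vukkad" ends in -d. The one such stem in the data (pewevid → pewevidim) adds -im, so the same rule applies.
So vukkad → vukkadim.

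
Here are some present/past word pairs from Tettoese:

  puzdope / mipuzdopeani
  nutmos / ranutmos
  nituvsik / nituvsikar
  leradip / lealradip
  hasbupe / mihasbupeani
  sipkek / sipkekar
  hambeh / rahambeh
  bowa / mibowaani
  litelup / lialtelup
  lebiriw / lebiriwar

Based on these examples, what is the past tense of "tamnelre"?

mitamnelreani

leradip and lebiriw both have last vowel 'i' yet inflect differently (lealradip, lebiriwar), so the last vowel is not what conditions the rule; the final letter is.
"tamnelre" ends in -e. The stems ending in -e (puzdope → mipuzdopeani, hasbupe → mihasbupeani) add mi- … -ani around the stem.
So tamnelre → mitamnelreani.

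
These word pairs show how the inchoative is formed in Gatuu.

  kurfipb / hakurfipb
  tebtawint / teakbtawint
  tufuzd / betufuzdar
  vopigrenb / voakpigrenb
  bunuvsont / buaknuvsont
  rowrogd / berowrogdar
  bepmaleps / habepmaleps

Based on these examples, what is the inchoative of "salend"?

vopigrenb and kurfipb both end in -b yet inflect differently (voakpigrenb, hakurfipb), so the final letter is not what conditions the rule; the second-to-last letter is.
"salend" has second-to-last letter 'n'. The stems whose second-to-last letter is 'n' (bunuvsont → buaknuvsont, vopigrenb → voakpigrenb, tebtawint → teakbtawint) insert -ak- after the first vowel.
The other patterns: stems whose second-to-last letter is 'p' add the prefix ha-; stems whose second-to-last letter is 'g' or 'z' add be- … -ar around the stem.
So salend → saaklend.

saaklend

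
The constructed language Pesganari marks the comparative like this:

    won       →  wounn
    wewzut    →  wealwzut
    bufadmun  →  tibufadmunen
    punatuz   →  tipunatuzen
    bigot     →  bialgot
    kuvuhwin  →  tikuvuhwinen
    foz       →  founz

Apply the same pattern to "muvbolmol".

"muvbolmol" has 3 vowels. The stems with 3 vowels (bufadmun → tibufadmunen, punatuz → tipunatuzen, kuvuhwin → tikuvuhwinen) add ti- … -en around the stem.
The other patterns: stems with 1 vowel insert -un- after the first vowel; stems with 2 vowels insert -al- after the first vowel.
So muvbolmol → timuvbolmolen.

timuvbolmolen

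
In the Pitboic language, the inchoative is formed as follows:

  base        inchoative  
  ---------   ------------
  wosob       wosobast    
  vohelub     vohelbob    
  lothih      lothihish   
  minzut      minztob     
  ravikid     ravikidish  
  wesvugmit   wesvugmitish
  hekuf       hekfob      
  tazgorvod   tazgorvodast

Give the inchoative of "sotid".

wesvugmit and minzut both end in -t yet inflect differently (wesvugmitish, minztob), so the final letter is not what conditions the rule; the last vowel is.
"sotid" has last vowel 'i'. The stems whose last vowel is 'i' (wesvugmit → wesvugmitish, lothih → lothihish, ravikid → ravikidish) add -ish.
So sotid → sotidish.

sotidish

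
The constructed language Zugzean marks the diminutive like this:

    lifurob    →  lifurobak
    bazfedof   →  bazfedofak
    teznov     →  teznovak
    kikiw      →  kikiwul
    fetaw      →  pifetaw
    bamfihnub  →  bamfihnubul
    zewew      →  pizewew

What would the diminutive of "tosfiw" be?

zewew and kikiw both end in -w yet inflect differently (pizewew, kikiwul), so the final letter is not what conditions the rule; the last vowel is.
"tosfiw" has last vowel 'i'. The one such stem in the data (kikiw → kikiwul) adds -ul, so the same rule applies.
The other patterns: stems whose last vowel is 'o' add -ak; stems whose last vowel is 'a' or 'e' add the prefix pi-.
So tosfiw → tosfiwul.

tosfiwul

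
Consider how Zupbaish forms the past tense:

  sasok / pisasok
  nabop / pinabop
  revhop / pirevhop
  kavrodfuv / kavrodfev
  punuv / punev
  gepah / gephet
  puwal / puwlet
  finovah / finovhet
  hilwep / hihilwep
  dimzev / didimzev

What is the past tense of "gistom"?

nabop and hilwep both end in -p yet inflect differently (pinabop, hihilwep), so the final letter is not what conditions the rule; the last vowel is.
"gistom" has last vowel 'o'. The stems whose last vowel is 'o' (sasok → pisasok, nabop → pinabop, revhop → pirevhop) add the prefix pi-.
So gistom → pigistom.

pigistom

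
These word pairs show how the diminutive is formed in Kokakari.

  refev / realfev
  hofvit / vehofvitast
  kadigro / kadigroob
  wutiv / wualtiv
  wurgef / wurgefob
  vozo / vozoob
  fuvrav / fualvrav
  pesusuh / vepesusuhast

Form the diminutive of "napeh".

refev and wurgef both have last vowel 'e' yet inflect differently (realfev, wurgefob), so the last vowel is not what conditions the rule; the final letter is.
"napeh" ends in -h. The one such stem in the data (pesusuh → vepesusuhast) adds ve- … -ast around the stem, so the same rule applies.
The other patterns: stems ending in -v insert -al- after the first vowel; stems ending in -f or -o add -ob.
So napeh → venapehast.

venapehast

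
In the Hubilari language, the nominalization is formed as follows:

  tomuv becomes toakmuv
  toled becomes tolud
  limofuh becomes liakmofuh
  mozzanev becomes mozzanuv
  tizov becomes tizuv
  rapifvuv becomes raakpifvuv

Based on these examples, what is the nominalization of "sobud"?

tomuv and tizov both end in -v yet inflect differently (toakmuv, tizuv), so the final letter is not what conditions the rule; the last vowel is.
"sobud" has last vowel 'u'. The stems whose last vowel is 'u' (tomuv → toakmuv, rapifvuv → raakpifvuv, limofuh → liakmofuh) insert -ak- after the first vowel.
The other pattern: stems whose last vowel is 'e' or 'o' change the last vowel to 'u'.
So sobud → soakbud.

soakbud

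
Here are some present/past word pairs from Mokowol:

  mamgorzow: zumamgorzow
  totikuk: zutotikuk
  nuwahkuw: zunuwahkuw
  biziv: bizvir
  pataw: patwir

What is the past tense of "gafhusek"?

zugafhusek

mamgorzow and pataw both end in -w yet inflect differently (zumamgorzow, patwir), so the final letter is not what conditions the rule; the number of vowels is.
"gafhusek" has 3 vowels. The stems with 3 vowels (mamgorzow → zumamgorzow, totikuk → zutotikuk, nuwahkuw → zunuwahkuw) add the prefix zu-.
So gafhusek → zugafhusek.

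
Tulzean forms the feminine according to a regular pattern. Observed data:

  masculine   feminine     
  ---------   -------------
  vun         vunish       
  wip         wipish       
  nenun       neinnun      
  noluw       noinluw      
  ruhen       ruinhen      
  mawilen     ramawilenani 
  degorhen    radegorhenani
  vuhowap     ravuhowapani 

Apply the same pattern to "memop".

vun and nenun both end in -n yet inflect differently (vunish, neinnun), so the final letter is not what conditions the rule; the number of vowels is.
"memop" has 2 vowels. The stems with 2 vowels (nenun → neinnun, noluw → noinluw, ruhen → ruinhen) insert -in- after the first vowel.
So memop → meinmop.

meinmop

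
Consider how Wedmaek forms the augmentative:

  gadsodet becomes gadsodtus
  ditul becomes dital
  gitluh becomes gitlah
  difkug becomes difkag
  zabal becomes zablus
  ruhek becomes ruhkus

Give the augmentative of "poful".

pofal

zabal and ditul both end in -l yet inflect differently (zablus, dital), so the final letter is not what conditions the rule; the last vowel is.
"poful" has last vowel 'u'. The stems whose last vowel is 'u' (gitluh → gitlah, difkug → difkag, ditul → dital) change the last vowel to 'a'.
So poful → pofal.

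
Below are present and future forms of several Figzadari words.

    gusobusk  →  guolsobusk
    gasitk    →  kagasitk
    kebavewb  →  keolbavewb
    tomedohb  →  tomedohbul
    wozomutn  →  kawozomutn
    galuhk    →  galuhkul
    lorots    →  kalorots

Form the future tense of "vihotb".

kavihotb

galuhk and gasitk both end in -k yet inflect differently (galuhkul, kagasitk), so the final letter is not what conditions the rule; the second-to-last letter is.
"vihotb" has second-to-last letter 't'. The stems whose second-to-last letter is 't' (lorots → kalorots, gasitk → kagasitk, wozomutn → kawozomutn) add the prefix ka-.
The other patterns: stems whose second-to-last letter is 'h' add -ul; stems whose second-to-last letter is 's' or 'w' insert -ol- after the first vowel.
So vihotb → kavihotb.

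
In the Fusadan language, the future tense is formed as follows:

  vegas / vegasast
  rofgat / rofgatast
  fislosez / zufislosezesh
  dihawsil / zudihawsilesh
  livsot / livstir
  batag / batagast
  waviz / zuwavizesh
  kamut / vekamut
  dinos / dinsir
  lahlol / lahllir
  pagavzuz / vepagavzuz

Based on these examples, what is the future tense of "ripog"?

ripgir

waviz and pagavzuz both end in -z yet inflect differently (zuwavizesh, vepagavzuz), so the final letter is not what conditions the rule; the last vowel is.
"ripog" has last vowel 'o'. The stems whose last vowel is 'o' (lahlol → lahllir, dinos → dinsir, livsot → livstir) delete the last vowel and add -ir.
So ripog → ripgir.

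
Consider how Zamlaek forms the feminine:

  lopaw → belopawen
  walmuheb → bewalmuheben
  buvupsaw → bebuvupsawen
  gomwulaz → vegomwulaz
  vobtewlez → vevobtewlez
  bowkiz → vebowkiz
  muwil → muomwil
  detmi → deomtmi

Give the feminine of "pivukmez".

vepivukmez

lopaw and gomwulaz both have last vowel 'a' yet inflect differently (belopawen, vegomwulaz), so the last vowel is not what conditions the rule; the final letter is.
"pivukmez" ends in -z. The stems ending in -z (gomwulaz → vegomwulaz, vobtewlez → vevobtewlez, bowkiz → vebowkiz) add the prefix ve-.
So pivukmez → vepivukmez.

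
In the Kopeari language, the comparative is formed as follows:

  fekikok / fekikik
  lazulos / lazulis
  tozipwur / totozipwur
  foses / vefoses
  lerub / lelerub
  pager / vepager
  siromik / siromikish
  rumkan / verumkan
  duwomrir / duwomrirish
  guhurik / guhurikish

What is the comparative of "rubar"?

"rubar" has last vowel 'a'. The one such stem in the data (rumkan → verumkan) adds the prefix ve-, so the same rule applies.
The other patterns: stems whose last vowel is 'u' repeat the first consonant+vowel as a prefix; stems whose last vowel is 'i' add -ish; stems whose last vowel is 'o' change the last vowel to 'i'.
So rubar → verubar.

verubar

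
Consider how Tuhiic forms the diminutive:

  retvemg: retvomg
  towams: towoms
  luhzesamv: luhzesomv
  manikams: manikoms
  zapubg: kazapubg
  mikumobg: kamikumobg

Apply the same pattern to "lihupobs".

retvemg and zapubg both end in -g yet inflect differently (retvomg, kazapubg), so the final letter is not what conditions the rule; the second-to-last letter is.
"lihupobs" has second-to-last letter 'b'. The stems whose second-to-last letter is 'b' (zapubg → kazapubg, mikumobg → kamikumobg) add the prefix ka-.
The other pattern: stems whose second-to-last letter is 'm' change the last vowel to 'o'.
So lihupobs → kalihupobs.

kalihupobs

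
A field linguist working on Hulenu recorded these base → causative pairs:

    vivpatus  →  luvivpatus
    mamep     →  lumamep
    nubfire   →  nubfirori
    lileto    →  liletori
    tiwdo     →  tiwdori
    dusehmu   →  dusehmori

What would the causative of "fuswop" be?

"fuswop" ends in a consonant. The stems ending in a consonant (vivpatus → luvivpatus, mamep → lumamep) add the prefix lu-.
So fuswop → lufuswop.

lufuswop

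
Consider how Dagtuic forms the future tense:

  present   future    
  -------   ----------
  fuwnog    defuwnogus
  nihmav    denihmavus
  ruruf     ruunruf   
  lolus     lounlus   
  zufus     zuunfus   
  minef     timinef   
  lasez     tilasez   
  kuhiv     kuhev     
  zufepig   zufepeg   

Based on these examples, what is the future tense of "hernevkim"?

ruruf and minef both end in -f yet inflect differently (ruunruf, timinef), so the final letter is not what conditions the rule; the last vowel is.
"hernevkim" has last vowel 'i'. The stems whose last vowel is 'i' (kuhiv → kuhev, zufepig → zufepeg) change the last vowel to 'e'.
The other patterns: stems whose last vowel is 'a' or 'o' add de- … -us around the stem; stems whose last vowel is 'u' insert -un- after the first vowel; stems whose last vowel is 'e' add the prefix ti-.
So hernevkim → hernevkem.

hernevkem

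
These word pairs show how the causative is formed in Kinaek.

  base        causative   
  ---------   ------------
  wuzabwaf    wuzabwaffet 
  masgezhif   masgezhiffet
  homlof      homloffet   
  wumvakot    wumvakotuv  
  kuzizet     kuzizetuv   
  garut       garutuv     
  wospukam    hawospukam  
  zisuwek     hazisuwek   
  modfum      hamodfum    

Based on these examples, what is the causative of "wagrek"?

hawagrek

"wagrek" ends in -k. The one such stem in the data (zisuwek → hazisuwek) adds the prefix ha-, so the same rule applies.
So wagrek → hawagrek.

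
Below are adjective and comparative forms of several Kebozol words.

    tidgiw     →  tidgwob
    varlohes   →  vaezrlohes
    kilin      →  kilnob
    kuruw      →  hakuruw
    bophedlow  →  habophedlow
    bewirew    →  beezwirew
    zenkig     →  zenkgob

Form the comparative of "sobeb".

"sobeb" has last vowel 'e'. The stems whose last vowel is 'e' (bewirew → beezwirew, varlohes → vaezrlohes) insert -ez- after the first vowel.
So sobeb → soezbeb.

soezbeb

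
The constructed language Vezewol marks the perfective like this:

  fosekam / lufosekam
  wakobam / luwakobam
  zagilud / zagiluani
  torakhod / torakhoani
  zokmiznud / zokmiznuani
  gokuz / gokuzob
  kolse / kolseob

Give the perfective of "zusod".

"zusod" ends in -d. The stems ending in -d (zagilud → zagiluani, torakhod → torakhoani, zokmiznud → zokmiznuani) drop the final letter and add -ani.
So zusod → zusoani.

zusoani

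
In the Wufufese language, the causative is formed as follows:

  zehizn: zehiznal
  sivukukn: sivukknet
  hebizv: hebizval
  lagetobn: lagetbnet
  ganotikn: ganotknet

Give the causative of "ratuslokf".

ratuslkfet

lagetobn and zehizn both end in -n yet inflect differently (lagetbnet, zehiznal), so the final letter is not what conditions the rule; the second-to-last letter is.
"ratuslokf" has second-to-last letter 'k'. The stems whose second-to-last letter is 'k' (ganotikn → ganotknet, sivukukn → sivukknet) delete the last vowel and add -et.
So ratuslokf → ratuslkfet.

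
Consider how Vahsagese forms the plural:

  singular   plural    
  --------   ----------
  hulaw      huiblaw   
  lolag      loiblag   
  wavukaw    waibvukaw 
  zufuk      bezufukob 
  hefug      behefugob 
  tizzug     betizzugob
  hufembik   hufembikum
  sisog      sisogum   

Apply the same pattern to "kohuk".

bekohukob

lolag and hefug both end in -g yet inflect differently (loiblag, behefugob), so the final letter is not what conditions the rule; the last vowel is.
"kohuk" has last vowel 'u'. The stems whose last vowel is 'u' (zufuk → bezufukob, hefug → behefugob, tizzug → betizzugob) add be- … -ob around the stem.
The other patterns: stems whose last vowel is 'a' insert -ib- after the first vowel; stems whose last vowel is 'i' or 'o' add -um.
So kohuk → bekohukob.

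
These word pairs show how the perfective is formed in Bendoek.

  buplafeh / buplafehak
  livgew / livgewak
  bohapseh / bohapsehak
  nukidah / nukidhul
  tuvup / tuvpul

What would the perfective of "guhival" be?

bohapseh and nukidah both end in -h yet inflect differently (bohapsehak, nukidhul), so the final letter is not what conditions the rule; the last vowel is.
"guhival" has last vowel 'a'. The one such stem in the data (nukidah → nukidhul) deletes the last vowel and adds -ul (as does tuvup), so the same rule applies.
The other pattern: stems whose last vowel is 'e' add -ak.
So guhival → guhivlul.

guhivlul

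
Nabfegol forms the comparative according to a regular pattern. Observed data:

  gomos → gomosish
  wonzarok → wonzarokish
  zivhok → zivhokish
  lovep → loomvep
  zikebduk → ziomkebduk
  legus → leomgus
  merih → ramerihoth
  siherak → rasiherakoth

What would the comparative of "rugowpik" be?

wonzarok and zikebduk both end in -k yet inflect differently (wonzarokish, ziomkebduk), so the final letter is not what conditions the rule; the last vowel is.
"rugowpik" has last vowel 'i'. The one such stem in the data (merih → ramerihoth) adds ra- … -oth around the stem, so the same rule applies.
So rugowpik → rarugowpikoth.

rarugowpikoth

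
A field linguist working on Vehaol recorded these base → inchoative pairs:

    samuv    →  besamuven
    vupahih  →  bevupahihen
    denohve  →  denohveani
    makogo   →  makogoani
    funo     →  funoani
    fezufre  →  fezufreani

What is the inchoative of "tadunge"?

"tadunge" ends in a vowel. The stems ending in a vowel (denohve → denohveani, makogo → makogoani, funo → funoani) add -ani.
The other pattern: stems ending in a consonant add be- … -en around the stem.
So tadunge → tadungeani.

tadungeani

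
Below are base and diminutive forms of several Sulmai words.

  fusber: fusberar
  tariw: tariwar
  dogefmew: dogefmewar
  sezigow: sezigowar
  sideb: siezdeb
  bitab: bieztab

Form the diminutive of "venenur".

venenurar

fusber and sideb both have last vowel 'e' yet inflect differently (fusberar, siezdeb), so the last vowel is not what conditions the rule; the final letter is.
"venenur" ends in -r. The one such stem in the data (fusber → fusberar) adds -ar, so the same rule applies.
The other pattern: stems ending in -b insert -ez- after the first vowel.
So venenur → venenurar.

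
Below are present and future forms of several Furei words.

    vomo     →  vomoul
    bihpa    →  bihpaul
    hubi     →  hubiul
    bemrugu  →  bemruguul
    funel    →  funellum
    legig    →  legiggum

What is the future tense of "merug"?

hubi and legig both have last vowel 'i' yet inflect differently (hubiul, legiggum), so the last vowel is not what conditions the rule; whether the stem ends in a vowel or a consonant is.
"merug" ends in a consonant. The stems ending in a consonant (funel → funellum, legig → legiggum) double the final consonant and add -um.
The other pattern: stems ending in a vowel add -ul.
So merug → meruggum.

meruggum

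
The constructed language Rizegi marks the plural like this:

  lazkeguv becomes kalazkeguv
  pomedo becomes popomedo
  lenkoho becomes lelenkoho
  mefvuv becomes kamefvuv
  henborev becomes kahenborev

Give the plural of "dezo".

dedezo

lenkoho and lazkeguv both begin with l- yet inflect differently (lelenkoho, kalazkeguv), so the first letter is not what conditions the rule; the final letter is.
"dezo" ends in -o. The stems ending in -o (lenkoho → lelenkoho, pomedo → popomedo) repeat the first consonant+vowel as a prefix.
The other pattern: stems ending in -v add the prefix ka-.
So dezo → dedezo.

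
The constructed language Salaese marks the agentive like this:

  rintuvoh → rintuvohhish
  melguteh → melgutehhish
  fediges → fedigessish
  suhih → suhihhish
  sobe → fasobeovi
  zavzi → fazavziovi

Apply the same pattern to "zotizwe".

fazotizweovi

melguteh and sobe both have last vowel 'e' yet inflect differently (melgutehhish, fasobeovi), so the last vowel is not what conditions the rule; whether the stem ends in a vowel or a consonant is.
"zotizwe" ends in a vowel. The stems ending in a vowel (sobe → fasobeovi, zavzi → fazavziovi) add fa- … -ovi around the stem.
The other pattern: stems ending in a consonant double the final consonant and add -ish.
So zotizwe → fazotizweovi.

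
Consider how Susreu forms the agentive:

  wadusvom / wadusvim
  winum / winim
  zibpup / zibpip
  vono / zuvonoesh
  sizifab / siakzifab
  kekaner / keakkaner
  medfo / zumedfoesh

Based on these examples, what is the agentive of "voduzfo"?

wadusvom and vono both have last vowel 'o' yet inflect differently (wadusvim, zuvonoesh), so the last vowel is not what conditions the rule; the final letter is.
"voduzfo" ends in -o. The stems ending in -o (vono → zuvonoesh, medfo → zumedfoesh) add zu- … -esh around the stem.
The other patterns: stems ending in -m or -p change the last vowel to 'i'; stems ending in -b or -r insert -ak- after the first vowel.
So voduzfo → zuvoduzfoesh.

zuvoduzfoesh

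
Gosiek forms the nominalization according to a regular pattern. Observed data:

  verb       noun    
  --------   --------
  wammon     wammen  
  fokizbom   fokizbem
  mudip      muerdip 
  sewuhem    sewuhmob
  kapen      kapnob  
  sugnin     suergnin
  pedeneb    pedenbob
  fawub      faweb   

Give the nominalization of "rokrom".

rokrem

"rokrom" has last vowel 'o'. The stems whose last vowel is 'o' (wammon → wammen, fokizbom → fokizbem) change the last vowel to 'e'.
So rokrom → rokrem.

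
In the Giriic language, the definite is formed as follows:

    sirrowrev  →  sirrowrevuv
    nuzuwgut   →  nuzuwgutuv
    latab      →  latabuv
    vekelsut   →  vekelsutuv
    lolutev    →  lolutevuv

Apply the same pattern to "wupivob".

Every pair shown (sirrowrev → sirrowrevuv, nuzuwgut → nuzuwgutuv, latab → latabuv, …) follows the same rule: add -uv.
So wupivob → wupivobuv.

wupivobuv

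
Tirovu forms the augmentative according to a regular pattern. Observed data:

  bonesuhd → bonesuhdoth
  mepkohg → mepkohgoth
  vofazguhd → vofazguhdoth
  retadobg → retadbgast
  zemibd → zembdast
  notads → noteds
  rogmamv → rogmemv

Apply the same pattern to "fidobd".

fidbdast

mepkohg and retadobg both end in -g yet inflect differently (mepkohgoth, retadbgast), so the final letter is not what conditions the rule; the second-to-last letter is.
"fidobd" has second-to-last letter 'b'. The stems whose second-to-last letter is 'b' (retadobg → retadbgast, zemibd → zembdast) delete the last vowel and add -ast.
The other patterns: stems whose second-to-last letter is 'h' add -oth; stems whose second-to-last letter is 'd' or 'm' change the last vowel to 'e'.
So fidobd → fidbdast.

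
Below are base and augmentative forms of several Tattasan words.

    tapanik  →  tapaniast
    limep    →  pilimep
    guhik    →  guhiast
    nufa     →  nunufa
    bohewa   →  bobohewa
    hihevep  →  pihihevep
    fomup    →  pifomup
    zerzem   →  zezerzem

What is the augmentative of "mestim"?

memestim

hihevep and zerzem both have last vowel 'e' yet inflect differently (pihihevep, zezerzem), so the last vowel is not what conditions the rule; the final letter is.
"mestim" ends in -m. The one such stem in the data (zerzem → zezerzem) repeats the first consonant+vowel as a prefix (as do nufa, bohewa), so the same rule applies.
So mestim → memestim.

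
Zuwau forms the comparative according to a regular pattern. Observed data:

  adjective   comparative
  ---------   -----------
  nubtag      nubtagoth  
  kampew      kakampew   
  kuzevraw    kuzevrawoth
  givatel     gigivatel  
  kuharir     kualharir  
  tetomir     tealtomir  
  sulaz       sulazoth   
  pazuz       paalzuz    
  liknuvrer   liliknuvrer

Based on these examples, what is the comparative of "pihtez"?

pipihtez

"pihtez" has last vowel 'e'. The stems whose last vowel is 'e' (liknuvrer → liliknuvrer, givatel → gigivatel, kampew → kakampew) repeat the first consonant+vowel as a prefix.
So pihtez → pipihtez.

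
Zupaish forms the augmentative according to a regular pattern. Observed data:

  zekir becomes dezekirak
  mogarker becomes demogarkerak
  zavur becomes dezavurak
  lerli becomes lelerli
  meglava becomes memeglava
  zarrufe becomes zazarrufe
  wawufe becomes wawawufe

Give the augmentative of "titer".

zekir and lerli both have last vowel 'i' yet inflect differently (dezekirak, lelerli), so the last vowel is not what conditions the rule; whether the stem ends in a vowel or a consonant is.
"titer" ends in a consonant. The stems ending in a consonant (zekir → dezekirak, mogarker → demogarkerak, zavur → dezavurak) add de- … -ak around the stem.
The other pattern: stems ending in a vowel repeat the first consonant+vowel as a prefix.
So titer → detiterak.

detiterak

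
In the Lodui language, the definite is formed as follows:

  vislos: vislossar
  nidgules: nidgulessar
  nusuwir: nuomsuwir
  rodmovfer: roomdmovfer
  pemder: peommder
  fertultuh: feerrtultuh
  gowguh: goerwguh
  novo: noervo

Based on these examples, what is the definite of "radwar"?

raomdwar

"radwar" ends in -r. The stems ending in -r (nusuwir → nuomsuwir, rodmovfer → roomdmovfer, pemder → peommder) insert -om- after the first vowel.
So radwar → raomdwar.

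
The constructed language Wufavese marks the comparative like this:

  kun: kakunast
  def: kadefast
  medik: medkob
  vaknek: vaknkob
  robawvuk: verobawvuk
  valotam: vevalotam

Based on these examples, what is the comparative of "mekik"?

medik and robawvuk both end in -k yet inflect differently (medkob, verobawvuk), so the final letter is not what conditions the rule; the number of vowels is.
"mekik" has 2 vowels. The stems with 2 vowels (medik → medkob, vaknek → vaknkob) delete the last vowel and add -ob.
The other patterns: stems with 1 vowel add ka- … -ast around the stem; stems with 3 vowels add the prefix ve-.
So mekik → mekkob.

mekkob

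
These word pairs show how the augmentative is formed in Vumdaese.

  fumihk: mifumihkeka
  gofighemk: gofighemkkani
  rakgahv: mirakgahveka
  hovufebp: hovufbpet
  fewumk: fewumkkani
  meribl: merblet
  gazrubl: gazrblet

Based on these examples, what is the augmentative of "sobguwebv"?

sobguwbvet

fumihk and gofighemk both end in -k yet inflect differently (mifumihkeka, gofighemkkani), so the final letter is not what conditions the rule; the second-to-last letter is.
"sobguwebv" has second-to-last letter 'b'. The stems whose second-to-last letter is 'b' (gazrubl → gazrblet, hovufebp → hovufbpet, meribl → merblet) delete the last vowel and add -et.
The other patterns: stems whose second-to-last letter is 'h' add mi- … -eka around the stem; stems whose second-to-last letter is 'm' double the final consonant and add -ani.
So sobguwebv → sobguwbvet.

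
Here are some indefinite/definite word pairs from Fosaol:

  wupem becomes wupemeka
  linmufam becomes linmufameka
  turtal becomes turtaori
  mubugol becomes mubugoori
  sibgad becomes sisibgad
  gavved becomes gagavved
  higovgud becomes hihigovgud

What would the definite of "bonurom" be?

bonuromeka

linmufam and turtal both have last vowel 'a' yet inflect differently (linmufameka, turtaori), so the last vowel is not what conditions the rule; the final letter is.
"bonurom" ends in -m. The stems ending in -m (wupem → wupemeka, linmufam → linmufameka) add -eka.
The other patterns: stems ending in -l drop the final letter and add -ori; stems ending in -d repeat the first consonant+vowel as a prefix.
So bonurom → bonuromeka.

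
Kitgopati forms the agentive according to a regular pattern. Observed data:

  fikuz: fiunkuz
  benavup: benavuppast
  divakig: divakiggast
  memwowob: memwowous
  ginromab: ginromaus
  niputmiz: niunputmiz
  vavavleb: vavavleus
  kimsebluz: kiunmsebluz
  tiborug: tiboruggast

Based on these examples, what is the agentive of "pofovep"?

pofoveppast

tiborug and fikuz both have last vowel 'u' yet inflect differently (tiboruggast, fiunkuz), so the last vowel is not what conditions the rule; the final letter is.
"pofovep" ends in -p. The one such stem in the data (benavup → benavuppast) doubles the final consonant and adds -ast (as do tiborug, divakig), so the same rule applies.
So pofovep → pofoveppast.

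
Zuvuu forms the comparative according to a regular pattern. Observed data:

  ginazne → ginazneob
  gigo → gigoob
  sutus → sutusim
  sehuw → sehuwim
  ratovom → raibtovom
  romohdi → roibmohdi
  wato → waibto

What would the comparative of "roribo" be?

gigo and wato both end in -o yet inflect differently (gigoob, waibto), so the final letter is not what conditions the rule; the first letter is.
"roribo" begins with r-. The stems beginning with r- (ratovom → raibtovom, romohdi → roibmohdi) insert -ib- after the first vowel.
The other patterns: stems beginning with g- add -ob; stems beginning with s- add -im.
So roribo → roibribo.

roibribo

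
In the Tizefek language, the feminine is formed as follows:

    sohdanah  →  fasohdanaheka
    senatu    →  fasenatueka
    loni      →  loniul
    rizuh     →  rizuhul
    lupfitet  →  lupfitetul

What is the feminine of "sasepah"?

fasasepaheka

sohdanah and rizuh both end in -h yet inflect differently (fasohdanaheka, rizuhul), so the final letter is not what conditions the rule; the first letter is.
"sasepah" begins with s-. The stems beginning with s- (sohdanah → fasohdanaheka, senatu → fasenatueka) add fa- … -eka around the stem.
The other pattern: stems beginning with l- or r- add -ul.
So sasepah → fasasepaheka.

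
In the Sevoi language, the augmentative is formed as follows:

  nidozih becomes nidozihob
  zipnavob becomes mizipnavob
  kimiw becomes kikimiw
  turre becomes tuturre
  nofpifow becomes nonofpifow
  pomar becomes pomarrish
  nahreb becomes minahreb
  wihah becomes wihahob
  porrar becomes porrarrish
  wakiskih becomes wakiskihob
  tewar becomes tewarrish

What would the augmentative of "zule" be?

zuzule

porrar and wihah both have last vowel 'a' yet inflect differently (porrarrish, wihahob), so the last vowel is not what conditions the rule; the final letter is.
"zule" ends in -e. The one such stem in the data (turre → tuturre) repeats the first consonant+vowel as a prefix (as do kimiw, nofpifow), so the same rule applies.
So zule → zuzule.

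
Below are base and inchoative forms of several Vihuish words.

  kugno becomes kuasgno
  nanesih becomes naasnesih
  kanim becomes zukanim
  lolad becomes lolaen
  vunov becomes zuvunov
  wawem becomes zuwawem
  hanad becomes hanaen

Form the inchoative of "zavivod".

kanim and nanesih both have last vowel 'i' yet inflect differently (zukanim, naasnesih), so the last vowel is not what conditions the rule; the final letter is.
"zavivod" ends in -d. The stems ending in -d (lolad → lolaen, hanad → hanaen) drop the final letter and add -en.
So zavivod → zavivoen.

zavivoen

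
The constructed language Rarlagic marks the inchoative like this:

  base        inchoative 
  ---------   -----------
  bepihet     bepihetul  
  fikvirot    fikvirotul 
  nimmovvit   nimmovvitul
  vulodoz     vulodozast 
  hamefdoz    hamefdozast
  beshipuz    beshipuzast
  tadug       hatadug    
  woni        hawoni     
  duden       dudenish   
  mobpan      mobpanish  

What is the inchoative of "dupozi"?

hadupozi

fikvirot and vulodoz both have last vowel 'o' yet inflect differently (fikvirotul, vulodozast), so the last vowel is not what conditions the rule; the final letter is.
"dupozi" ends in -i. The one such stem in the data (woni → hawoni) adds the prefix ha-, so the same rule applies.
The other patterns: stems ending in -t add -ul; stems ending in -z add -ast; stems ending in -n add -ish.
So dupozi → hadupozi.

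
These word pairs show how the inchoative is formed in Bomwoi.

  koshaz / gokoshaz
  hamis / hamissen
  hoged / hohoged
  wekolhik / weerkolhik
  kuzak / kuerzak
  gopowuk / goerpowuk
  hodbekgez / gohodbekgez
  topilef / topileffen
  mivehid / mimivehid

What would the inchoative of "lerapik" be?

leerrapik

mivehid and hamis both have last vowel 'i' yet inflect differently (mimivehid, hamissen), so the last vowel is not what conditions the rule; the final letter is.
"lerapik" ends in -k. The stems ending in -k (wekolhik → weerkolhik, kuzak → kuerzak, gopowuk → goerpowuk) insert -er- after the first vowel.
The other patterns: stems ending in -d repeat the first consonant+vowel as a prefix; stems ending in -f or -s double the final consonant and add -en; stems ending in -z add the prefix go-.
So lerapik → leerrapik.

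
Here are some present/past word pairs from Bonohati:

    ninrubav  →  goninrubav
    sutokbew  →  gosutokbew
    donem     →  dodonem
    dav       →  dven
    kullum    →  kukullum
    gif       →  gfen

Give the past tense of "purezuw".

dav and ninrubav both end in -v yet inflect differently (dven, goninrubav), so the final letter is not what conditions the rule; the number of vowels is.
"purezuw" has 3 vowels. The stems with 3 vowels (ninrubav → goninrubav, sutokbew → gosutokbew) add the prefix go-.
The other patterns: stems with 1 vowel delete the last vowel and add -en; stems with 2 vowels repeat the first consonant+vowel as a prefix.
So purezuw → gopurezuw.

gopurezuw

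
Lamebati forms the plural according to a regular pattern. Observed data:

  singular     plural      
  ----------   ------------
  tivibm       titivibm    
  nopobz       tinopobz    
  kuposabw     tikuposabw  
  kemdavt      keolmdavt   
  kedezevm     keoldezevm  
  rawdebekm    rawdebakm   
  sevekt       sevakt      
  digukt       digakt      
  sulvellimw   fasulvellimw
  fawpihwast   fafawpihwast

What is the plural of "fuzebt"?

tifuzebt

tivibm and kedezevm both end in -m yet inflect differently (titivibm, keoldezevm), so the final letter is not what conditions the rule; the second-to-last letter is.
"fuzebt" has second-to-last letter 'b'. The stems whose second-to-last letter is 'b' (tivibm → titivibm, nopobz → tinopobz, kuposabw → tikuposabw) add the prefix ti-.
The other patterns: stems whose second-to-last letter is 'v' insert -ol- after the first vowel; stems whose second-to-last letter is 'k' change the last vowel to 'a'; stems whose second-to-last letter is 'm' or 's' add the prefix fa-.
So fuzebt → tifuzebt.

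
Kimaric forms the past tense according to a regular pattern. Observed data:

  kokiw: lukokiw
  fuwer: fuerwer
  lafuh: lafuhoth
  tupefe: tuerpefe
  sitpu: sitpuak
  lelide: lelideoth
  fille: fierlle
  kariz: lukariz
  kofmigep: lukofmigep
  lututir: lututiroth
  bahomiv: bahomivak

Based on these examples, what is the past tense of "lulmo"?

"lulmo" begins with l-. The stems beginning with l- (lelide → lelideoth, lafuh → lafuhoth, lututir → lututiroth) add -oth.
The other patterns: stems beginning with f- or t- insert -er- after the first vowel; stems beginning with k- add the prefix lu-; stems beginning with b- or s- add -ak.
So lulmo → lulmooth.

lulmooth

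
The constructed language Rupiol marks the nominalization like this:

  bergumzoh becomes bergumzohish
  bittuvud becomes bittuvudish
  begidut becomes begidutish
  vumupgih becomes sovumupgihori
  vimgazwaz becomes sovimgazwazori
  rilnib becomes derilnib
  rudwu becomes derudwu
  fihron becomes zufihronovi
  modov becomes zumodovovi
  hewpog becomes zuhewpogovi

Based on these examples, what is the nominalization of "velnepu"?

"velnepu" begins with v-. The stems beginning with v- (vumupgih → sovumupgihori, vimgazwaz → sovimgazwazori) add so- … -ori around the stem.
The other patterns: stems beginning with b- add -ish; stems beginning with r- add the prefix de-; stems beginning with f-, h- or m- add zu- … -ovi around the stem.
So velnepu → sovelnepuori.

sovelnepuori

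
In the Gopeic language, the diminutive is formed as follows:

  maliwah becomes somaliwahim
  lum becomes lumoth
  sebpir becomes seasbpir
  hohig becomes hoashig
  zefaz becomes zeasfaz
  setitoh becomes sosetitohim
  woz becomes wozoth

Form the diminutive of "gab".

gaboth

woz and zefaz both end in -z yet inflect differently (wozoth, zeasfaz), so the final letter is not what conditions the rule; the number of vowels is.
"gab" has 1 vowel. The stems with 1 vowel (lum → lumoth, woz → wozoth) add -oth.
The other patterns: stems with 2 vowels insert -as- after the first vowel; stems with 3 vowels add so- … -im around the stem.
So gab → gaboth.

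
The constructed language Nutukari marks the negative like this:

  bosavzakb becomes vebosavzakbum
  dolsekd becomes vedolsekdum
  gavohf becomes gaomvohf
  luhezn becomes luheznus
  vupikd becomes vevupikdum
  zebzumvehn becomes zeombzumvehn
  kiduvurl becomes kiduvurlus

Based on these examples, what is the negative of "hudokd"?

vehudokdum

"hudokd" has second-to-last letter 'k'. The stems whose second-to-last letter is 'k' (dolsekd → vedolsekdum, bosavzakb → vebosavzakbum, vupikd → vevupikdum) add ve- … -um around the stem.
The other patterns: stems whose second-to-last letter is 'h' insert -om- after the first vowel; stems whose second-to-last letter is 'r' or 'z' add -us.
So hudokd → vehudokdum.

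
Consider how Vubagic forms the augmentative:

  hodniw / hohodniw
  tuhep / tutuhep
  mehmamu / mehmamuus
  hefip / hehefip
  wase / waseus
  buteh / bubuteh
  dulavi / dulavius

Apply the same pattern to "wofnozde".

wase and buteh both have last vowel 'e' yet inflect differently (waseus, bubuteh), so the last vowel is not what conditions the rule; whether the stem ends in a vowel or a consonant is.
"wofnozde" ends in a vowel. The stems ending in a vowel (mehmamu → mehmamuus, wase → waseus, dulavi → dulavius) add -us.
The other pattern: stems ending in a consonant repeat the first consonant+vowel as a prefix.
So wofnozde → wofnozdeus.

wofnozdeus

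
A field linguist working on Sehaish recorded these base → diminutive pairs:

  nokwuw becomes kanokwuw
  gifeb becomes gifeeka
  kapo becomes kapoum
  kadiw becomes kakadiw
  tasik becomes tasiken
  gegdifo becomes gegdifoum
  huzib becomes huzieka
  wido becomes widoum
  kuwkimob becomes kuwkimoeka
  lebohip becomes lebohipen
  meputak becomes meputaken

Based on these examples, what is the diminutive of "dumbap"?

dumbapen

kapo and kuwkimob both have last vowel 'o' yet inflect differently (kapoum, kuwkimoeka), so the last vowel is not what conditions the rule; the final letter is.
"dumbap" ends in -p. The one such stem in the data (lebohip → lebohipen) adds -en, so the same rule applies.
So dumbap → dumbapen.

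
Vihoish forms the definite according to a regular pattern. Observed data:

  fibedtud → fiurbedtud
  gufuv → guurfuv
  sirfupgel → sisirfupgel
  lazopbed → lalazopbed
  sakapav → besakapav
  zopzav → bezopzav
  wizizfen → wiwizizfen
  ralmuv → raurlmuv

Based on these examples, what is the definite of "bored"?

"bored" has last vowel 'e'. The stems whose last vowel is 'e' (lazopbed → lalazopbed, wizizfen → wiwizizfen, sirfupgel → sisirfupgel) repeat the first consonant+vowel as a prefix.
So bored → bobored.

bobored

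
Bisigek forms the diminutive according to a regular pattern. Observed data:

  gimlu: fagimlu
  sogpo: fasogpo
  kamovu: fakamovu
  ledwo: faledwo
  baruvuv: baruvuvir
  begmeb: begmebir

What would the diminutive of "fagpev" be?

fagpevir

gimlu and baruvuv both have last vowel 'u' yet inflect differently (fagimlu, baruvuvir), so the last vowel is not what conditions the rule; whether the stem ends in a vowel or a consonant is.
"fagpev" ends in a consonant. The stems ending in a consonant (baruvuv → baruvuvir, begmeb → begmebir) add -ir.
The other pattern: stems ending in a vowel add the prefix fa-.
So fagpev → fagpevir.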